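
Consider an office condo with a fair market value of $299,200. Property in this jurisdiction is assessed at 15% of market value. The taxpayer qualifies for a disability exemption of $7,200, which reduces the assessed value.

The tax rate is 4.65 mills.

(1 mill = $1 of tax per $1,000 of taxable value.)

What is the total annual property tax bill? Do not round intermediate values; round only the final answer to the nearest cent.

$175.21

Assessed value = $299,200 × 0.15 = $44,880
Taxable value = $44,880 − $7,200 = $37,680
Tax = $37,680 × 0.00465 = $175.212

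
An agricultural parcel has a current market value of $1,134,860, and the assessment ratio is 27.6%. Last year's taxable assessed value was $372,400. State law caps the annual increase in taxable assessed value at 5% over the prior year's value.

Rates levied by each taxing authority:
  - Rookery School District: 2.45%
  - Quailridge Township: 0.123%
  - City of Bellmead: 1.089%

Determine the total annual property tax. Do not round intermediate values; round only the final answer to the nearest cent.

Uncapped assessed value = $1,134,860 × 0.276 = $313,221.36
Cap limit = $372,400 × 1.05 = $391,020
Taxable assessed value = min($313,221.36, $391,020) = $313,221.36 (cap does not bind)
Rookery School District: $313,221.36 × 0.0245 = $7,673.92332
Quailridge Township: $313,221.36 × 0.00123 = $385.2622728
City of Bellmead: $313,221.36 × 0.01089 = $3,410.9806104
Total = $11,470.1662032

$11,470.17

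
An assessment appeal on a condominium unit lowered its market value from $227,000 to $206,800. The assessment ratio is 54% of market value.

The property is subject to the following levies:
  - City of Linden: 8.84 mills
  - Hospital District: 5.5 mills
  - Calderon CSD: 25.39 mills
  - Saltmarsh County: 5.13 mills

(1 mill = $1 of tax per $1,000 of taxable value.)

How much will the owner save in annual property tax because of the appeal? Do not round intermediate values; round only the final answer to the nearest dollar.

Old assessed value = $227,000 × 0.54 = $122,580
New assessed value = $206,800 × 0.54 = $111,672
Combined rate = 0.00884 + 0.0055 + 0.02539 + 0.00513 = 0.04486
Old tax = $122,580 × 0.04486 = $5,498.9388
New tax = $111,672 × 0.04486 = $5,009.60592
Reduction = $5,498.9388 − $5,009.60592 = $489.33288

$489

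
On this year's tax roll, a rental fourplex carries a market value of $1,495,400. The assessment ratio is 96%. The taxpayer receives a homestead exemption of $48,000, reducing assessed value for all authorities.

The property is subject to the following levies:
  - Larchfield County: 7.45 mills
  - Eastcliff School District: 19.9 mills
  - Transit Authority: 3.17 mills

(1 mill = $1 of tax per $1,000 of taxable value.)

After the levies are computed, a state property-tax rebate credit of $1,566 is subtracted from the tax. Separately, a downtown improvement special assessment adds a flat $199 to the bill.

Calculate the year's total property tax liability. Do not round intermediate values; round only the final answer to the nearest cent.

$40,982.06

Assessed value = $1,495,400 × 0.96 = $1,435,584
Taxable value = $1,435,584 − $48,000 = $1,387,584
Larchfield County: $1,387,584 × 0.00745 = $10,337.5008
Eastcliff School District: $1,387,584 × 0.0199 = $27,612.9216
Transit Authority: $1,387,584 × 0.00317 = $4,398.64128
Levies subtotal = $42,349.06368
After credit = $42,349.06368 − $1,566 = $40,783.06368
Total = $40,783.06368 + $199 = $40,982.06368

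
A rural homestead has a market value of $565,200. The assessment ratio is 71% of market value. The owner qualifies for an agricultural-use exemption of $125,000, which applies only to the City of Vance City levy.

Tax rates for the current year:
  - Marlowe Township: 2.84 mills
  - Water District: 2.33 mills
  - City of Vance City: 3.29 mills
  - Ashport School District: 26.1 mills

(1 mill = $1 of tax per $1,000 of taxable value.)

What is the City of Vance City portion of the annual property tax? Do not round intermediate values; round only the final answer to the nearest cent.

Assessed value = $565,200 × 0.71 = $401,292
City of Vance City taxable value = $401,292 − $125,000 = $276,292
City of Vance City levy = $276,292 × 0.00329 = $909.00068

$909.00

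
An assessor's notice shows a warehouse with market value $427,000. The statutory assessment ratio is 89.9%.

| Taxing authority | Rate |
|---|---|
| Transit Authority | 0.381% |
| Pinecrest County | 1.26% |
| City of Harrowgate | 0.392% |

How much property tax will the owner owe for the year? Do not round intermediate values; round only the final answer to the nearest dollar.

Assessed value = $427,000 × 0.899 = $383,873
Transit Authority: $383,873 × 0.00381 = $1,462.55613
Pinecrest County: $383,873 × 0.0126 = $4,836.7998
City of Harrowgate: $383,873 × 0.00392 = $1,504.78216
Total = $1,462.55613 + $4,836.7998 + $1,504.78216 = $7,804.13809

$7,804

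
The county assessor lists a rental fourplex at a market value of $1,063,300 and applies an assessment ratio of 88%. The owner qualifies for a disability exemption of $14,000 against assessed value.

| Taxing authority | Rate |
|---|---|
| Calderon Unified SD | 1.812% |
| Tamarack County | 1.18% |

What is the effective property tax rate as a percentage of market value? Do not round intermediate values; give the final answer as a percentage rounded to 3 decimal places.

Assessed value = $1,063,300 × 0.88 = $935,704
Taxable value = $935,704 − $14,000 = $921,704
Calderon Unified SD: $921,704 × 0.01812 = $16,701.27648
Tamarack County: $921,704 × 0.0118 = $10,876.1072
Total tax = $27,577.38368
Effective rate = $27,577.38368 ÷ $1,063,300 = 2.594% of market value

2.594%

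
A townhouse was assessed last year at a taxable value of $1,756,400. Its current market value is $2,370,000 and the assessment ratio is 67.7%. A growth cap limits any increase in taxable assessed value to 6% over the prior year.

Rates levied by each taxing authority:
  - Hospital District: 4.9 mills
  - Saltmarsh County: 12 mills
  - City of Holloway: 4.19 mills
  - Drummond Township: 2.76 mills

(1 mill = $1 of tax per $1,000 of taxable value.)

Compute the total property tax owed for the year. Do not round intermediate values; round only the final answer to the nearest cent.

Uncapped assessed value = $2,370,000 × 0.677 = $1,604,490
Cap limit = $1,756,400 × 1.06 = $1,861,784
Taxable assessed value = min($1,604,490, $1,861,784) = $1,604,490 (cap does not bind)
Hospital District: $1,604,490 × 0.0049 = $7,862.001
Saltmarsh County: $1,604,490 × 0.012 = $19,253.88
City of Holloway: $1,604,490 × 0.00419 = $6,722.8131
Drummond Township: $1,604,490 × 0.00276 = $4,428.3924
Total = $38,267.0865

$38,267.09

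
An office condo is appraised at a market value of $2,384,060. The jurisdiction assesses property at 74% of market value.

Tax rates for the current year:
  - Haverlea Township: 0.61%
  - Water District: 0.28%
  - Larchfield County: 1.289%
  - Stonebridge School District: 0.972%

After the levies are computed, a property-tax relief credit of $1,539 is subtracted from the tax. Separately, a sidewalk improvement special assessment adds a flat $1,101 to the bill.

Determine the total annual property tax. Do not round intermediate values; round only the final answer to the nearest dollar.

Assessed value = $2,384,060 × 0.74 = $1,764,204.4
Haverlea Township: $1,764,204.4 × 0.0061 = $10,761.64684
Water District: $1,764,204.4 × 0.0028 = $4,939.77232
Larchfield County: $1,764,204.4 × 0.01289 = $22,740.594716
Stonebridge School District: $1,764,204.4 × 0.00972 = $17,148.066768
Levies subtotal = $55,590.080644
After credit = $55,590.080644 − $1,539 = $54,051.080644
Total = $54,051.080644 + $1,101 = $55,152.080644

$55,152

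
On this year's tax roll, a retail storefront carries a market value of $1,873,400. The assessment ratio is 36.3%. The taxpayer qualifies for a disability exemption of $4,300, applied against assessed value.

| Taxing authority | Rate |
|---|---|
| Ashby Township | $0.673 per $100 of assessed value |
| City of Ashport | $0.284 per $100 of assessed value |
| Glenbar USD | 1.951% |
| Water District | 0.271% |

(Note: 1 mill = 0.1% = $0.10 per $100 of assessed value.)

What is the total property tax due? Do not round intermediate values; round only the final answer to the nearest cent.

Assessed value = $1,873,400 × 0.363 = $680,044.2
Taxable value = $680,044.2 − $4,300 = $675,744.2
Ashby Township: $675,744.2 × 0.00673 = $4,547.758466
City of Ashport: $675,744.2 × 0.00284 = $1,919.113528
Glenbar USD: $675,744.2 × 0.01951 = $13,183.769342
Water District: $675,744.2 × 0.00271 = $1,831.266782
Total = $21,481.908118

$21,481.91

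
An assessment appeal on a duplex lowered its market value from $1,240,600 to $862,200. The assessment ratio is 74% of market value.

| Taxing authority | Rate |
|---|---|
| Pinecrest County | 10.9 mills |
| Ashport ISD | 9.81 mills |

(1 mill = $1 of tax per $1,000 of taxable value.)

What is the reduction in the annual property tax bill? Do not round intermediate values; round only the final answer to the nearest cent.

$5,799.13

Old assessed value = $1,240,600 × 0.74 = $918,044
New assessed value = $862,200 × 0.74 = $638,028
Combined rate = 0.0109 + 0.00981 = 0.02071
Old tax = $918,044 × 0.02071 = $19,012.69124
New tax = $638,028 × 0.02071 = $13,213.55988
Reduction = $19,012.69124 − $13,213.55988 = $5,799.13136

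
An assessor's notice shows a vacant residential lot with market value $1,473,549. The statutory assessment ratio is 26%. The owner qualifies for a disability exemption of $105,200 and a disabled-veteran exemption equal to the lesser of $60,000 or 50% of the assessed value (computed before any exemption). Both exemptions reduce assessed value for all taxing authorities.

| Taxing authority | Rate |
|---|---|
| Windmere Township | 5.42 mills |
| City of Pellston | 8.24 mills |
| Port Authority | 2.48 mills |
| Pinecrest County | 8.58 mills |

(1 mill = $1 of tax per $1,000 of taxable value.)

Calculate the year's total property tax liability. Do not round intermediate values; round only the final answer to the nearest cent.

Assessed value = $1,473,549 × 0.26 = $383,122.74
Disabled-veteran exemption = min($60,000, 50% × $383,122.74) = min($60,000, $191,561.37) = $60,000 (dollar cap binds)
Taxable value = $383,122.74 − $105,200 − $60,000 = $217,922.74
Windmere Township: $217,922.74 × 0.00542 = $1,181.1412508
City of Pellston: $217,922.74 × 0.00824 = $1,795.6833776
Port Authority: $217,922.74 × 0.00248 = $540.4483952
Pinecrest County: $217,922.74 × 0.00858 = $1,869.7771092
Total = $5,387.0501328

$5,387.05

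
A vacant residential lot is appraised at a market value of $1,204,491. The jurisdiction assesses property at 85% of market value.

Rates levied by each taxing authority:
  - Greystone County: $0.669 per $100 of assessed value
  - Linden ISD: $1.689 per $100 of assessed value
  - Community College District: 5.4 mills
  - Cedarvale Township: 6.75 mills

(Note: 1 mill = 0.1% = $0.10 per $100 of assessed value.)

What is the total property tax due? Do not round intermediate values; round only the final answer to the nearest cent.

Assessed value = $1,204,491 × 0.85 = $1,023,817.35
Greystone County: $1,023,817.35 × 0.00669 = $6,849.3380715
Linden ISD: $1,023,817.35 × 0.01689 = $17,292.2750415
Community College District: $1,023,817.35 × 0.0054 = $5,528.61369
Cedarvale Township: $1,023,817.35 × 0.00675 = $6,910.7671125
Total = $36,580.9939155

$36,580.99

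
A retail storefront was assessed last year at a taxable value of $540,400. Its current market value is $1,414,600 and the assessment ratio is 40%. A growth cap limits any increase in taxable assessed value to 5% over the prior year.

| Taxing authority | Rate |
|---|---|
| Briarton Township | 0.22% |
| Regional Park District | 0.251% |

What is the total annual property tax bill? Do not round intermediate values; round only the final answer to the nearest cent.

$2,665.11

Uncapped assessed value = $1,414,600 × 0.4 = $565,840
Cap limit = $540,400 × 1.05 = $567,420
Taxable assessed value = min($565,840, $567,420) = $565,840 (cap does not bind)
Briarton Township: $565,840 × 0.0022 = $1,244.848
Regional Park District: $565,840 × 0.00251 = $1,420.2584
Total = $2,665.1064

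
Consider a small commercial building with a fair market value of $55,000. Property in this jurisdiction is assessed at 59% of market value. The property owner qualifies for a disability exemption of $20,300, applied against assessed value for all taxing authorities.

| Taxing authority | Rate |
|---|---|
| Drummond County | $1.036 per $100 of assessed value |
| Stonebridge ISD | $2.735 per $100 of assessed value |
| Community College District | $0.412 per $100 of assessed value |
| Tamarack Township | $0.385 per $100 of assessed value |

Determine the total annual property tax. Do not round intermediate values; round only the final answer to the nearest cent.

$555.01

Assessed value = $55,000 × 0.59 = $32,450
Taxable value = $32,450 − $20,300 = $12,150
Drummond County: $12,150 × 0.01036 = $125.874
Stonebridge ISD: $12,150 × 0.02735 = $332.3025
Community College District: $12,150 × 0.00412 = $50.058
Tamarack Township: $12,150 × 0.00385 = $46.7775
Total = $125.874 + $332.3025 + $50.058 + $46.7775 = $555.012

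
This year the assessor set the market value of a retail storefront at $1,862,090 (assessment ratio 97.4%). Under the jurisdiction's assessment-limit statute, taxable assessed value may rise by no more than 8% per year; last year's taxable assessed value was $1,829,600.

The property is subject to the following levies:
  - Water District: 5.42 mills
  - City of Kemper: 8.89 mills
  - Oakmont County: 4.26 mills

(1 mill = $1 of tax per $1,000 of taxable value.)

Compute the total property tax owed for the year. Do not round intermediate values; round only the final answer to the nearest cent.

Uncapped assessed value = $1,862,090 × 0.974 = $1,813,675.66
Cap limit = $1,829,600 × 1.08 = $1,975,968
Taxable assessed value = min($1,813,675.66, $1,975,968) = $1,813,675.66 (cap does not bind)
Water District: $1,813,675.66 × 0.00542 = $9,830.1220772
City of Kemper: $1,813,675.66 × 0.00889 = $16,123.5766174
Oakmont County: $1,813,675.66 × 0.00426 = $7,726.2583116
Total = $33,679.9570062

$33,679.96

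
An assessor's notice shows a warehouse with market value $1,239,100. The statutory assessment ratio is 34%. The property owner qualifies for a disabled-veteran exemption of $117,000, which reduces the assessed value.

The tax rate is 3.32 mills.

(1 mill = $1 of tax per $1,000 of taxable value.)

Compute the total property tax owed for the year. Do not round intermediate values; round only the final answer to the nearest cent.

Assessed value = $1,239,100 × 0.34 = $421,294
Taxable value = $421,294 − $117,000 = $304,294
Tax = $304,294 × 0.00332 = $1,010.25608

$1,010.26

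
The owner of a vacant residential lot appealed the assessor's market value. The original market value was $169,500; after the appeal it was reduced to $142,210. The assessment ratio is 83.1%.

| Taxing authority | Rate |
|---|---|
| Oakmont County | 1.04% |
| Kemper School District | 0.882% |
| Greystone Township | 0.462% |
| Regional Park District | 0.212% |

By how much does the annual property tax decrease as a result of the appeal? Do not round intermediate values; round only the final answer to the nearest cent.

$588.72

Old assessed value = $169,500 × 0.831 = $140,854.5
New assessed value = $142,210 × 0.831 = $118,176.51
Combined rate = 0.0104 + 0.00882 + 0.00462 + 0.00212 = 0.02596
Old tax = $140,854.5 × 0.02596 = $3,656.58282
New tax = $118,176.51 × 0.02596 = $3,067.8621996
Reduction = $3,656.58282 − $3,067.8621996 = $588.7206204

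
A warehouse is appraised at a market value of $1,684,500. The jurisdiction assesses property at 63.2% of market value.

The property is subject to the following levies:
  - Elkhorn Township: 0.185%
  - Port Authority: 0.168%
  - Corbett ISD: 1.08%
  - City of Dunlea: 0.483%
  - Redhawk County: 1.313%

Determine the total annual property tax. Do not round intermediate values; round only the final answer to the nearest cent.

$34,376.06

Assessed value = $1,684,500 × 0.632 = $1,064,604
Elkhorn Township: $1,064,604 × 0.00185 = $1,969.5174
Port Authority: $1,064,604 × 0.00168 = $1,788.53472
Corbett ISD: $1,064,604 × 0.0108 = $11,497.7232
City of Dunlea: $1,064,604 × 0.00483 = $5,142.03732
Redhawk County: $1,064,604 × 0.01313 = $13,978.25052
Total = $1,969.5174 + $1,788.53472 + $11,497.7232 + $5,142.03732 + $13,978.25052 = $34,376.06316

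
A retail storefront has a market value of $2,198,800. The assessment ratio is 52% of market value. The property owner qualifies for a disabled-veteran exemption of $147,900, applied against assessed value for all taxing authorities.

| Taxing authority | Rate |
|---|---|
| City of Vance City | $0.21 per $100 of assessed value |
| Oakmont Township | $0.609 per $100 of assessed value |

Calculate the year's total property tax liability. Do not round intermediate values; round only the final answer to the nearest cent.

Assessed value = $2,198,800 × 0.52 = $1,143,376
Taxable value = $1,143,376 − $147,900 = $995,476
City of Vance City: $995,476 × 0.0021 = $2,090.4996
Oakmont Township: $995,476 × 0.00609 = $6,062.44884
Total = $2,090.4996 + $6,062.44884 = $8,152.94844

$8,152.95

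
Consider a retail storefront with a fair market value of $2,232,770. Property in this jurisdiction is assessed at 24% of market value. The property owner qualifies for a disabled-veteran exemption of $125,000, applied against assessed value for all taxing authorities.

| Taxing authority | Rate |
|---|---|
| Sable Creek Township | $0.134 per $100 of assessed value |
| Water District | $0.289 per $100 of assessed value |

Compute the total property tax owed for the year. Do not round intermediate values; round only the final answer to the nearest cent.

$1,737.96

Assessed value = $2,232,770 × 0.24 = $535,864.8
Taxable value = $535,864.8 − $125,000 = $410,864.8
Sable Creek Township: $410,864.8 × 0.00134 = $550.558832
Water District: $410,864.8 × 0.00289 = $1,187.399272
Total = $550.558832 + $1,187.399272 = $1,737.958104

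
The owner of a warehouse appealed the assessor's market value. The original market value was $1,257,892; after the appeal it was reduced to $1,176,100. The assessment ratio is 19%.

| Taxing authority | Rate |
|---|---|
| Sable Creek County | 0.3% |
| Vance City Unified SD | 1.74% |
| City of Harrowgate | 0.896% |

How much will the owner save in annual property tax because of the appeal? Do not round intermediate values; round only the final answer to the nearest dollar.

$456

Old assessed value = $1,257,892 × 0.19 = $238,999.48
New assessed value = $1,176,100 × 0.19 = $223,459
Combined rate = 0.003 + 0.0174 + 0.00896 = 0.02936
Old tax = $238,999.48 × 0.02936 = $7,017.0247328
New tax = $223,459 × 0.02936 = $6,560.75624
Reduction = $7,017.0247328 − $6,560.75624 = $456.2684928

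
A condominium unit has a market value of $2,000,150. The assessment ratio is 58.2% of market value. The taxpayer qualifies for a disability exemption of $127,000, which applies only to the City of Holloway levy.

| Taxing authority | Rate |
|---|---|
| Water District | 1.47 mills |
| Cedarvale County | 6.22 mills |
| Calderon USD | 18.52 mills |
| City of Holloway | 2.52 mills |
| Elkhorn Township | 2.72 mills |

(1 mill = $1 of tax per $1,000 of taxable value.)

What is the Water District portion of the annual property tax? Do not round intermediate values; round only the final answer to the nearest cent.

$1,711.21

Assessed value = $2,000,150 × 0.582 = $1,164,087.3
Water District taxable value = $1,164,087.3 (exemption does not apply)
Water District levy = $1,164,087.3 × 0.00147 = $1,711.208331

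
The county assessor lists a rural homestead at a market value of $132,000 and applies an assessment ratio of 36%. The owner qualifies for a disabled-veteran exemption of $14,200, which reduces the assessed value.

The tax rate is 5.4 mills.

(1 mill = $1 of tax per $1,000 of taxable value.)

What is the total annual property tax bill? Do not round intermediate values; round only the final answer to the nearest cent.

$179.93

Assessed value = $132,000 × 0.36 = $47,520
Taxable value = $47,520 − $14,200 = $33,320
Tax = $33,320 × 0.0054 = $179.928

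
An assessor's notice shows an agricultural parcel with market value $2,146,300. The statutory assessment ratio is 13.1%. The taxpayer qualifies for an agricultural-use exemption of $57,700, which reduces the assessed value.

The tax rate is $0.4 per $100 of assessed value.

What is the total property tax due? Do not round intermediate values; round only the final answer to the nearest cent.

$893.86

Assessed value = $2,146,300 × 0.131 = $281,165.3
Taxable value = $281,165.3 − $57,700 = $223,465.3
Tax = $223,465.3 × 0.004 = $893.8612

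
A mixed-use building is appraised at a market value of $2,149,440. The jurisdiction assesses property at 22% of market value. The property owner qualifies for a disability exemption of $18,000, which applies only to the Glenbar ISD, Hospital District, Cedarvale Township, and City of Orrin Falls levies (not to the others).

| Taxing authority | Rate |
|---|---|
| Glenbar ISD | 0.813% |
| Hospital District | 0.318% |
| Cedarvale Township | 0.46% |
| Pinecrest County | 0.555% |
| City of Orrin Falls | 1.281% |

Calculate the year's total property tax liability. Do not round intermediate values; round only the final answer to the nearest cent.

Assessed value = $2,149,440 × 0.22 = $472,876.8
Glenbar ISD: ($472,876.8 − $18,000) × 0.00813 = $454,876.8 × 0.00813 = $3,698.148384
Hospital District: ($472,876.8 − $18,000) × 0.00318 = $454,876.8 × 0.00318 = $1,446.508224
Cedarvale Township: ($472,876.8 − $18,000) × 0.0046 = $454,876.8 × 0.0046 = $2,092.43328
Pinecrest County: $472,876.8 × 0.00555 = $2,624.46624
City of Orrin Falls: ($472,876.8 − $18,000) × 0.01281 = $454,876.8 × 0.01281 = $5,826.971808
Total = $15,688.527936

$15,688.53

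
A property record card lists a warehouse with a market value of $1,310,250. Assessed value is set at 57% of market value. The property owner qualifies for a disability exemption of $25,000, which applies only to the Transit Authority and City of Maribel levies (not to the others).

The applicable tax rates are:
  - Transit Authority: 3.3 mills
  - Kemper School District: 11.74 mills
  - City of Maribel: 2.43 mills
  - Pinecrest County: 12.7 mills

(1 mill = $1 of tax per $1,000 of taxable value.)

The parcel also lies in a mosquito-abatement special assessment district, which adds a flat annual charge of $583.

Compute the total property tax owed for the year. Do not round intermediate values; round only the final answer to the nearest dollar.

$22,972

Assessed value = $1,310,250 × 0.57 = $746,842.5
Transit Authority: ($746,842.5 − $25,000) × 0.0033 = $721,842.5 × 0.0033 = $2,382.08025
Kemper School District: $746,842.5 × 0.01174 = $8,767.93095
City of Maribel: ($746,842.5 − $25,000) × 0.00243 = $721,842.5 × 0.00243 = $1,754.077275
Pinecrest County: $746,842.5 × 0.0127 = $9,484.89975
Levies subtotal = $22,388.988225
Total = $22,388.988225 + $583 = $22,971.988225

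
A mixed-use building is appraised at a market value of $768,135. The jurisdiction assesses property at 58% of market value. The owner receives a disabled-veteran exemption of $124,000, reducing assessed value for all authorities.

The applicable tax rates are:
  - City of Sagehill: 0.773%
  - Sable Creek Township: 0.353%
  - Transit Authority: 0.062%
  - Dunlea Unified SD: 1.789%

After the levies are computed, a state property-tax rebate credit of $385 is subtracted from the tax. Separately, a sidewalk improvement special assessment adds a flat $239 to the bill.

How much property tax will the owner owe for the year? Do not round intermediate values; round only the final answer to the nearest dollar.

Assessed value = $768,135 × 0.58 = $445,518.3
Taxable value = $445,518.3 − $124,000 = $321,518.3
City of Sagehill: $321,518.3 × 0.00773 = $2,485.336459
Sable Creek Township: $321,518.3 × 0.00353 = $1,134.959599
Transit Authority: $321,518.3 × 0.00062 = $199.341346
Dunlea Unified SD: $321,518.3 × 0.01789 = $5,751.962387
Levies subtotal = $9,571.599791
After credit = $9,571.599791 − $385 = $9,186.599791
Total = $9,186.599791 + $239 = $9,425.599791

$9,426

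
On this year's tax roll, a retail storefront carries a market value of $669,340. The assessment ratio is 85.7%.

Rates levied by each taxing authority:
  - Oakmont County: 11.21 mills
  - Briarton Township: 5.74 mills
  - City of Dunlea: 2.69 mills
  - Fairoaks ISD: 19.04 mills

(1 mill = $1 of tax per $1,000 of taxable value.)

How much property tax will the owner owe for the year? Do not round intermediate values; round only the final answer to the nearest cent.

$22,187.79

Assessed value = $669,340 × 0.857 = $573,624.38
Oakmont County: $573,624.38 × 0.01121 = $6,430.3292998
Briarton Township: $573,624.38 × 0.00574 = $3,292.6039412
City of Dunlea: $573,624.38 × 0.00269 = $1,543.0495822
Fairoaks ISD: $573,624.38 × 0.01904 = $10,921.8081952
Total = $6,430.3292998 + $3,292.6039412 + $1,543.0495822 + $10,921.8081952 = $22,187.7910184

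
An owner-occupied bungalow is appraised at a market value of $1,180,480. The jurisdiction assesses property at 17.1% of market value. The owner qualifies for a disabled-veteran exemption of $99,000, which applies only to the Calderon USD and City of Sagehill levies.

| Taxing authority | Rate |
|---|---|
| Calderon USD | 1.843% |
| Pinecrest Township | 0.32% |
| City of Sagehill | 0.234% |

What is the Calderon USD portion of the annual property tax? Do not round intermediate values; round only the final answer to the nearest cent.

Assessed value = $1,180,480 × 0.171 = $201,862.08
Calderon USD taxable value = $201,862.08 − $99,000 = $102,862.08
Calderon USD levy = $102,862.08 × 0.01843 = $1,895.7481344

$1,895.75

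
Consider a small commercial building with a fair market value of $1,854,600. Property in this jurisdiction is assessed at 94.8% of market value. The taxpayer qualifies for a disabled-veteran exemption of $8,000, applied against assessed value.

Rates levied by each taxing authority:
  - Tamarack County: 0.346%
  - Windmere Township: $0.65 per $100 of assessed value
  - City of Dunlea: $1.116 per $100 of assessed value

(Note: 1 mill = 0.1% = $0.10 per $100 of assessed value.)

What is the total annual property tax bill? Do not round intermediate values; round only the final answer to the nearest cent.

$36,963.40

Assessed value = $1,854,600 × 0.948 = $1,758,160.8
Taxable value = $1,758,160.8 − $8,000 = $1,750,160.8
Tamarack County: $1,750,160.8 × 0.00346 = $6,055.556368
Windmere Township: $1,750,160.8 × 0.0065 = $11,376.0452
City of Dunlea: $1,750,160.8 × 0.01116 = $19,531.794528
Total = $36,963.396096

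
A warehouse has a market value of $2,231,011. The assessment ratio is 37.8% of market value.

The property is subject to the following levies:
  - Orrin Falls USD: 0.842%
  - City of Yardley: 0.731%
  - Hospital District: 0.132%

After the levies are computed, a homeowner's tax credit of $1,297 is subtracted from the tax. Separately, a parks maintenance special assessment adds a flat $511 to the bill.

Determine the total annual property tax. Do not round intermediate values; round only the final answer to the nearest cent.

$13,592.64

Assessed value = $2,231,011 × 0.378 = $843,322.158
Orrin Falls USD: $843,322.158 × 0.00842 = $7,100.77257036
City of Yardley: $843,322.158 × 0.00731 = $6,164.68497498
Hospital District: $843,322.158 × 0.00132 = $1,113.18524856
Levies subtotal = $14,378.6427939
After credit = $14,378.6427939 − $1,297 = $13,081.6427939
Total = $13,081.6427939 + $511 = $13,592.6427939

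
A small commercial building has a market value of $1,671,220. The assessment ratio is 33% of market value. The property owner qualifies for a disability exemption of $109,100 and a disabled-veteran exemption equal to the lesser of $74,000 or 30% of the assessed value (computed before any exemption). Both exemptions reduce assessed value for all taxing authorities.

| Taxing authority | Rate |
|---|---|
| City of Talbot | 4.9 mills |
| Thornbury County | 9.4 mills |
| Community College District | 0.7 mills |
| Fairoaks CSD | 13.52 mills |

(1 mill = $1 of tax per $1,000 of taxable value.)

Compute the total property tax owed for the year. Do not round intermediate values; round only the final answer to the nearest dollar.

$10,507

Assessed value = $1,671,220 × 0.33 = $551,502.6
Disabled-veteran exemption = min($74,000, 30% × $551,502.6) = min($74,000, $165,450.78) = $74,000 (dollar cap binds)
Taxable value = $551,502.6 − $109,100 − $74,000 = $368,402.6
City of Talbot: $368,402.6 × 0.0049 = $1,805.17274
Thornbury County: $368,402.6 × 0.0094 = $3,462.98444
Community College District: $368,402.6 × 0.0007 = $257.88182
Fairoaks CSD: $368,402.6 × 0.01352 = $4,980.803152
Total = $10,506.842152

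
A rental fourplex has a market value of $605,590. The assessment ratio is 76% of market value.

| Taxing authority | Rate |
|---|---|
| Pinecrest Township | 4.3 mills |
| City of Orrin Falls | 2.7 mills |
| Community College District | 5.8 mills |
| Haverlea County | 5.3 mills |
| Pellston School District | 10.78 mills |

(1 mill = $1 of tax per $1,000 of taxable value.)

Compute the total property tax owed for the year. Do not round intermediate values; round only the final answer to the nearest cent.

$13,291.97

Assessed value = $605,590 × 0.76 = $460,248.4
Pinecrest Township: $460,248.4 × 0.0043 = $1,979.06812
City of Orrin Falls: $460,248.4 × 0.0027 = $1,242.67068
Community College District: $460,248.4 × 0.0058 = $2,669.44072
Haverlea County: $460,248.4 × 0.0053 = $2,439.31652
Pellston School District: $460,248.4 × 0.01078 = $4,961.477752
Total = $1,979.06812 + $1,242.67068 + $2,669.44072 + $2,439.31652 + $4,961.477752 = $13,291.973792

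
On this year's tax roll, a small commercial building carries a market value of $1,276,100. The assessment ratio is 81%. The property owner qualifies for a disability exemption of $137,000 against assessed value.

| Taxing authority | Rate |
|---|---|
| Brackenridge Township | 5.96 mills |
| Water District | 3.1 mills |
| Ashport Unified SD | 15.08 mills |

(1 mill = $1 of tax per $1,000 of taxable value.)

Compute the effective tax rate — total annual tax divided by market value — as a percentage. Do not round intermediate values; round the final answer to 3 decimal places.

1.696%

Assessed value = $1,276,100 × 0.81 = $1,033,641
Taxable value = $1,033,641 − $137,000 = $896,641
Brackenridge Township: $896,641 × 0.00596 = $5,343.98036
Water District: $896,641 × 0.0031 = $2,779.5871
Ashport Unified SD: $896,641 × 0.01508 = $13,521.34628
Total tax = $21,644.91374
Effective rate = $21,644.91374 ÷ $1,276,100 = 1.696% of market value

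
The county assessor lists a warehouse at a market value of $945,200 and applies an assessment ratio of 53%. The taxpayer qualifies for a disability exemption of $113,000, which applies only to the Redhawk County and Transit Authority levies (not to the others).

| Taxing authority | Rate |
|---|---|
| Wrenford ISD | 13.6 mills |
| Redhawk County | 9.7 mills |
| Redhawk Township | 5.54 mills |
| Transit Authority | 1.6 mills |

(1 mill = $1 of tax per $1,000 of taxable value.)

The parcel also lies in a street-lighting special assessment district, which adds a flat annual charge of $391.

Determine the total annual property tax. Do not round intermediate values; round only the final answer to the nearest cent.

$14,363.20

Assessed value = $945,200 × 0.53 = $500,956
Wrenford ISD: $500,956 × 0.0136 = $6,813.0016
Redhawk County: ($500,956 − $113,000) × 0.0097 = $387,956 × 0.0097 = $3,763.1732
Redhawk Township: $500,956 × 0.00554 = $2,775.29624
Transit Authority: ($500,956 − $113,000) × 0.0016 = $387,956 × 0.0016 = $620.7296
Levies subtotal = $13,972.20064
Total = $13,972.20064 + $391 = $14,363.20064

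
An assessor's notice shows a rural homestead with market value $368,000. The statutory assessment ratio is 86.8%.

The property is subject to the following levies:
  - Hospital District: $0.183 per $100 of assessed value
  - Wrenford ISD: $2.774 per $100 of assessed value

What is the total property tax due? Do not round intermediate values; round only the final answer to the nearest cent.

$9,445.37

Assessed value = $368,000 × 0.868 = $319,424
Hospital District: $319,424 × 0.00183 = $584.54592
Wrenford ISD: $319,424 × 0.02774 = $8,860.82176
Total = $584.54592 + $8,860.82176 = $9,445.36768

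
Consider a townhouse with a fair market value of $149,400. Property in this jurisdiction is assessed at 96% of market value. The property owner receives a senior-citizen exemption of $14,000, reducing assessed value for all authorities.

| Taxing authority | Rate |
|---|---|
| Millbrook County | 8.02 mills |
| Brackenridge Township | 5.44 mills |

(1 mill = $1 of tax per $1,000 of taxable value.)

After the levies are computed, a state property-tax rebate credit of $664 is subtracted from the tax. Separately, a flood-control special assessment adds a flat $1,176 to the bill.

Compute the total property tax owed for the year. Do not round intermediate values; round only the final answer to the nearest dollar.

$2,254

Assessed value = $149,400 × 0.96 = $143,424
Taxable value = $143,424 − $14,000 = $129,424
Millbrook County: $129,424 × 0.00802 = $1,037.98048
Brackenridge Township: $129,424 × 0.00544 = $704.06656
Levies subtotal = $1,742.04704
After credit = $1,742.04704 − $664 = $1,078.04704
Total = $1,078.04704 + $1,176 = $2,254.04704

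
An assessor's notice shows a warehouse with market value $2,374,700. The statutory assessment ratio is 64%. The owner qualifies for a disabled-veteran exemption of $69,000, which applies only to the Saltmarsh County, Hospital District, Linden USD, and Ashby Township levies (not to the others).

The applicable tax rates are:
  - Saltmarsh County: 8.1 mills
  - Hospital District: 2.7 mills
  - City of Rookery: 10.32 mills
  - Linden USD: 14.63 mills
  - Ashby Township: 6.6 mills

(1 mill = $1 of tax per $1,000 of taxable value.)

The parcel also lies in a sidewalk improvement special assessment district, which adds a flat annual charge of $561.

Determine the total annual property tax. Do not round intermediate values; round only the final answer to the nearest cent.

Assessed value = $2,374,700 × 0.64 = $1,519,808
Saltmarsh County: ($1,519,808 − $69,000) × 0.0081 = $1,450,808 × 0.0081 = $11,751.5448
Hospital District: ($1,519,808 − $69,000) × 0.0027 = $1,450,808 × 0.0027 = $3,917.1816
City of Rookery: $1,519,808 × 0.01032 = $15,684.41856
Linden USD: ($1,519,808 − $69,000) × 0.01463 = $1,450,808 × 0.01463 = $21,225.32104
Ashby Township: ($1,519,808 − $69,000) × 0.0066 = $1,450,808 × 0.0066 = $9,575.3328
Levies subtotal = $62,153.7988
Total = $62,153.7988 + $561 = $62,714.7988

$62,714.80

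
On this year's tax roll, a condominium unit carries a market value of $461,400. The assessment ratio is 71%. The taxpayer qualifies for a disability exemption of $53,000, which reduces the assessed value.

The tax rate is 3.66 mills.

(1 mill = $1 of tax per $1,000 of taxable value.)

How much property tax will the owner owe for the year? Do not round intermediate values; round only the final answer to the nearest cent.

$1,005.01

Assessed value = $461,400 × 0.71 = $327,594
Taxable value = $327,594 − $53,000 = $274,594
Tax = $274,594 × 0.00366 = $1,005.01404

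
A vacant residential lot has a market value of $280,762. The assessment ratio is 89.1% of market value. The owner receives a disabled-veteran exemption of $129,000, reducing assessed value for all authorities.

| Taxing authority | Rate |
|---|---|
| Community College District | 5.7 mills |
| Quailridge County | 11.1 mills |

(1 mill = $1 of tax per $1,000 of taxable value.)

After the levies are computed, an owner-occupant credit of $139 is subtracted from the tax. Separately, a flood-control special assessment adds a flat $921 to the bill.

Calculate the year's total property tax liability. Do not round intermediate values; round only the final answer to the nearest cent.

$2,817.47

Assessed value = $280,762 × 0.891 = $250,158.942
Taxable value = $250,158.942 − $129,000 = $121,158.942
Community College District: $121,158.942 × 0.0057 = $690.6059694
Quailridge County: $121,158.942 × 0.0111 = $1,344.8642562
Levies subtotal = $2,035.4702256
After credit = $2,035.4702256 − $139 = $1,896.4702256
Total = $1,896.4702256 + $921 = $2,817.4702256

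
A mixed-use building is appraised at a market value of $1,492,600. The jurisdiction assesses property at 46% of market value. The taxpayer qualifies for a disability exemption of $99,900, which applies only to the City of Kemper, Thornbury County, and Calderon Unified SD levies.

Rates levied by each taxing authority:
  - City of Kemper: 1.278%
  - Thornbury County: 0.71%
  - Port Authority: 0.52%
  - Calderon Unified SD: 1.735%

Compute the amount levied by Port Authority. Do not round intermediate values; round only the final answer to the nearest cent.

$3,570.30

Assessed value = $1,492,600 × 0.46 = $686,596
Port Authority taxable value = $686,596 (exemption does not apply)
Port Authority levy = $686,596 × 0.0052 = $3,570.2992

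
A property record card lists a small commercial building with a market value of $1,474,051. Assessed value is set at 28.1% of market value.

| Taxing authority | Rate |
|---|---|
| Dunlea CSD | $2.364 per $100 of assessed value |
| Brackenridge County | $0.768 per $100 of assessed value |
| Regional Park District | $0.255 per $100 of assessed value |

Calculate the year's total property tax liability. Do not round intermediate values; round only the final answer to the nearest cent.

$14,029.24

Assessed value = $1,474,051 × 0.281 = $414,208.331
Dunlea CSD: $414,208.331 × 0.02364 = $9,791.88494484
Brackenridge County: $414,208.331 × 0.00768 = $3,181.11998208
Regional Park District: $414,208.331 × 0.00255 = $1,056.23124405
Total = $9,791.88494484 + $3,181.11998208 + $1,056.23124405 = $14,029.23617097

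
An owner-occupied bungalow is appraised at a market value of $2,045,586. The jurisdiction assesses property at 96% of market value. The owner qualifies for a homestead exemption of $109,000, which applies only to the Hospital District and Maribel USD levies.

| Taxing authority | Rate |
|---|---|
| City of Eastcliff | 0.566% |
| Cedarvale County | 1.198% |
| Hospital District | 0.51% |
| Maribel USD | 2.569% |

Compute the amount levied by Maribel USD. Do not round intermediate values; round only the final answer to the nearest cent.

Assessed value = $2,045,586 × 0.96 = $1,963,762.56
Maribel USD taxable value = $1,963,762.56 − $109,000 = $1,854,762.56
Maribel USD levy = $1,854,762.56 × 0.02569 = $47,648.8501664

$47,648.85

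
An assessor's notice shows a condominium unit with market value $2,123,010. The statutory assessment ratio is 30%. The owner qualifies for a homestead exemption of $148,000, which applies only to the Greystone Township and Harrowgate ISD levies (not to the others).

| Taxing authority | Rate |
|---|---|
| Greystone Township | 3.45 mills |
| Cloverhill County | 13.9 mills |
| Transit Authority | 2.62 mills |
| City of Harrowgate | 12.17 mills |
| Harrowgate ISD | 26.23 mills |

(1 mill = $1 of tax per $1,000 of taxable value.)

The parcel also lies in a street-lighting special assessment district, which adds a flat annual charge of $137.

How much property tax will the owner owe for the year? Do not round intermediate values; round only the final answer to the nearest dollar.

$32,920

Assessed value = $2,123,010 × 0.3 = $636,903
Greystone Township: ($636,903 − $148,000) × 0.00345 = $488,903 × 0.00345 = $1,686.71535
Cloverhill County: $636,903 × 0.0139 = $8,852.9517
Transit Authority: $636,903 × 0.00262 = $1,668.68586
City of Harrowgate: $636,903 × 0.01217 = $7,751.10951
Harrowgate ISD: ($636,903 − $148,000) × 0.02623 = $488,903 × 0.02623 = $12,823.92569
Levies subtotal = $32,783.38811
Total = $32,783.38811 + $137 = $32,920.38811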